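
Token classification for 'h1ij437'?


Pattern: letter/underscore followed by alphanumerics, not a keyword
Type: IDENTIFIER


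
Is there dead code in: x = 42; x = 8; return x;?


first assignment to x is overwritten before any read
Dead: 'x = 42'


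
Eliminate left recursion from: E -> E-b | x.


Left-recursive alternatives: E-b; non-recursive: x
Introduce E': E -> xE', E' -> -bE' | ε


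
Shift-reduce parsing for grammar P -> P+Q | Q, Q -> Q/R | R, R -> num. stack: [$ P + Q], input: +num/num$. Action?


handle 'P+Q' on top; lookahead ∈ FOLLOW(P) = {+, $}
Action: reduce (P -> P+Q)


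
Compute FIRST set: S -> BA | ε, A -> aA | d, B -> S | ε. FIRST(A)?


Per alternative of A: FIRST(aA) = {a}; FIRST(d) = {d}
FIRST(A) = {a, d}


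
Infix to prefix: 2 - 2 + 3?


left-to-right (same/higher precedence on left): tree is (+ (- 2 2) 3)
Prefix: + - 2 2 3


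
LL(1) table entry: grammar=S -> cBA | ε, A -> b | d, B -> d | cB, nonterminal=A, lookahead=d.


For [A, d]: 'd' ∈ FIRST(d)
Entry: A -> d


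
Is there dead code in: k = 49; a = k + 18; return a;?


k is read by a's definition; a is returned
No dead code


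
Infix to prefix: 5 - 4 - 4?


left-to-right (same/higher precedence on left): tree is (- (- 5 4) 4)
Prefix: - - 5 4 4


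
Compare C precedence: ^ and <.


'<' is relational (level 7); '^' is bitwise XOR (level 4)
Higher level binds tighter
'<' has higher precedence than '^'


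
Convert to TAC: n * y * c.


Break into single-operator statements:
t1 = n * y
t2 = t1 * c


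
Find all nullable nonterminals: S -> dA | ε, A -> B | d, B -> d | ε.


A nonterminal is nullable iff some alternative derives ε (directly, or every symbol in it is nullable)
Nullable: {A, B, S}


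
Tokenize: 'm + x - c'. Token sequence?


Scan left to right, longest-match per lexeme
Tokens: ID(m), OP(+), ID(x), OP(-), ID(c)


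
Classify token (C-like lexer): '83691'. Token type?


Pattern: digits only
Type: INTEGER_LITERAL


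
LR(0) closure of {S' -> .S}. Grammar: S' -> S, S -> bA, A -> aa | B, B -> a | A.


Start: S' -> .S
For each item with dot before a nonterminal B, add B -> .γ for every B-production
Closure: [S' -> .S, S -> .bA]


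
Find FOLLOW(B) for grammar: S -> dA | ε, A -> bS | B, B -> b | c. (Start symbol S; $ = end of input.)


$ ∈ FOLLOW(S). For each A -> αBβ: add FIRST(β)\{ε} to FOLLOW(B); if β nullable, add FOLLOW(A).
FOLLOW(B) = {$}


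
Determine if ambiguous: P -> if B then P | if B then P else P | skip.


dangling else: 'if B then if B then skip else skip' parses two ways
Ambiguous


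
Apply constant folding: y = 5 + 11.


5 + 11 = 16 at compile time
Optimized: y = 16


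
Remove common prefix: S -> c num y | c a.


Common prefix: 'c'
Factored: S -> c S', S' -> num y | a


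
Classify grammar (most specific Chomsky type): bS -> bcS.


LHS has context (more than one symbol) and |LHS| ≤ |RHS|
Classification: Type 1 (Context-Sensitive)


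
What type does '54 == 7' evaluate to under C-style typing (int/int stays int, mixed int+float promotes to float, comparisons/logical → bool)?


Operand types: int == int
Rule: comparison yields bool
Result type: bool


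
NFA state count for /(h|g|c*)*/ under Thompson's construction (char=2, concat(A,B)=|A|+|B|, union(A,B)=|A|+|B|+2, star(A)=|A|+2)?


Syntax tree has 3 char leaf(s), 2 union(s), 2 star(s)
chars contribute 3×2 = 6; each union adds +2; each star adds +2
Total: 6 + 4 + 4 = 14 states


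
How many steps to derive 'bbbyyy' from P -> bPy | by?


Derivation: P => bPy => bbPyy => bbbyyy
Steps: 3


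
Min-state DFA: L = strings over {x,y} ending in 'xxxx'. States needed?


Track the longest suffix of input matching a prefix of 'xxxx': 5 classes (prefixes of length 0..4)
Minimal DFA: 5 states


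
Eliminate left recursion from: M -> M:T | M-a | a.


Left-recursive alternatives: M:T, M-a; non-recursive: a
Introduce M': M -> aM', M' -> :TM' | -aM' | ε


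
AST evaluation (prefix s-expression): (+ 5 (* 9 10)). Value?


Evaluate inner: (* 9 10) = 90
Evaluate root: (+ 5 90) = 95
Result: 95


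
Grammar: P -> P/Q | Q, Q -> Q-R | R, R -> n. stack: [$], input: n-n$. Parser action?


no handle on stack; shift 'n'
Action: shift


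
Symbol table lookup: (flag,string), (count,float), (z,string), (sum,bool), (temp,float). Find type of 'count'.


Lookup 'count' → type float


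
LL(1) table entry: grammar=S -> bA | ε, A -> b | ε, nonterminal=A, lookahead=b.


For [A, b]: 'b' ∈ FIRST(b)
Entry: A -> b


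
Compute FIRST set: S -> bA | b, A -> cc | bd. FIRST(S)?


Per alternative of S: FIRST(bA) = {b}; FIRST(b) = {b}
FIRST(S) = {b}


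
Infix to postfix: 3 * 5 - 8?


Left to right (same or higher precedence on left)
Postfix: 3 5 * 8 -


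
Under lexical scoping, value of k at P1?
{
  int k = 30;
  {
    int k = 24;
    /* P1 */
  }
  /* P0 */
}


k declared in the same block as P1
k = 24


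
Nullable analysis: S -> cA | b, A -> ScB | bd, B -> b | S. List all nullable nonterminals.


A nonterminal is nullable iff some alternative derives ε (directly, or every symbol in it is nullable)
Nullable: {}


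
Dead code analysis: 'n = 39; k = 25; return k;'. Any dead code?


n is assigned but never read
Dead: 'n = 39'


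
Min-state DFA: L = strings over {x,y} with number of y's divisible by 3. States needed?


Track (count of y) mod 3: states 0..2, accept at 0
Minimal DFA: 3 states


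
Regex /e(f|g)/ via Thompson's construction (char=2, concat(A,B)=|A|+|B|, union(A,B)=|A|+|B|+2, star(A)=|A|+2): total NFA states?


Syntax tree has 3 char leaf(s), 1 union(s), 0 star(s)
chars contribute 3×2 = 6; each union adds +2; each star adds +2
Total: 6 + 2 + 0 = 8 states


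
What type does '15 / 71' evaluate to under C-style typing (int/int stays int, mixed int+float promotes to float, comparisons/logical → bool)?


Operand types: int / int
Rule: mixed int/float promotes to float; int/int stays int
Result type: int


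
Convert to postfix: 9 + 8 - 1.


Left to right (same or higher precedence on left)
Postfix: 9 8 + 1 -


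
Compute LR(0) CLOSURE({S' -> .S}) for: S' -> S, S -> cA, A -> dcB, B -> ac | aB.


Start: S' -> .S
For each item with dot before a nonterminal B, add B -> .γ for every B-production
Closure: [S' -> .S, S -> .cA]


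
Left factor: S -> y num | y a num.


Common prefix: 'y'
Factored: S -> y S', S' -> num | a num


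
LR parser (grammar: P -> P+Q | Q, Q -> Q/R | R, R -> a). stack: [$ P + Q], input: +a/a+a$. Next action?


handle 'P+Q' on top; lookahead ∈ FOLLOW(P) = {+, $}
Action: reduce (P -> P+Q)


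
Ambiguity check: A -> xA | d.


right-linear, alternatives start with distinct terminals 'x' vs 'd': unique leftmost derivation
Unambiguous


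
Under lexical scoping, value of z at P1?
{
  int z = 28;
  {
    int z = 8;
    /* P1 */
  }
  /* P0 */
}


z declared in the same block as P1
z = 8


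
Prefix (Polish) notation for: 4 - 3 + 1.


left-to-right (same/higher precedence on left): tree is (+ (- 4 3) 1)
Prefix: + - 4 3 1


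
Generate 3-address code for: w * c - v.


Break into single-operator statements:
t1 = w * c
t2 = t1 - v


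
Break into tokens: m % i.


Scan left to right, longest-match per lexeme
Tokens: ID(m), OP(%), ID(i)


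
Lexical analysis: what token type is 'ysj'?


Pattern: letter/underscore followed by alphanumerics, not a keyword
Type: IDENTIFIER


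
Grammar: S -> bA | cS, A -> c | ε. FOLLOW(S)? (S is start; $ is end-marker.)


$ ∈ FOLLOW(S). For each A -> αBβ: add FIRST(β)\{ε} to FOLLOW(B); if β nullable, add FOLLOW(A).
FOLLOW(S) = {$}


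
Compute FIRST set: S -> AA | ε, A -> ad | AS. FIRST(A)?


Per alternative of A: FIRST(ad) = {a}; FIRST(AS) = {a}
FIRST(A) = {a}


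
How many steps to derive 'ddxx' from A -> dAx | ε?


Derivation: A => dAx => ddAxx => ddxx
Steps: 3


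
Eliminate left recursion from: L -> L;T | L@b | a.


Left-recursive alternatives: L;T, L@b; non-recursive: a
Introduce L': L -> aL', L' -> ;TL' | @bL' | ε


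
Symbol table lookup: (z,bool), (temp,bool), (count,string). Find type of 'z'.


Lookup 'z' → type bool


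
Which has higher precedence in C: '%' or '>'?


'%' is multiplicative (level 10); '>' is relational (level 7)
Higher level binds tighter
'%' has higher precedence than '>'


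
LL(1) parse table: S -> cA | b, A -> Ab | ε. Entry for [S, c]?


For [S, c]: 'c' ∈ FIRST(cA)
Entry: S -> cA


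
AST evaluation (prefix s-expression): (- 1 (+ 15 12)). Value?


Evaluate inner: (+ 15 12) = 27
Evaluate root: (- 1 27) = -26
Result: -26


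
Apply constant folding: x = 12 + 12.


12 + 12 = 24 at compile time
Optimized: x = 24


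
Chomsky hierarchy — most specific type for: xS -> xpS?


LHS has context (more than one symbol) and |LHS| ≤ |RHS|
Classification: Type 1 (Context-Sensitive)


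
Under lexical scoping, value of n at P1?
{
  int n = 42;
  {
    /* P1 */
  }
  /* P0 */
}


P1's block does not declare n; resolves to the enclosing declaration at depth 0
n = 42


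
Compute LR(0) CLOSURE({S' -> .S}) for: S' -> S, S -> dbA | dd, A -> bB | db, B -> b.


Start: S' -> .S
For each item with dot before a nonterminal B, add B -> .γ for every B-production
Closure: [S' -> .S, S -> .dbA, S -> .dd]


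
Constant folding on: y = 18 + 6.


18 + 6 = 24 at compile time
Optimized: y = 24


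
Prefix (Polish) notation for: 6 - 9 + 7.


left-to-right (same/higher precedence on left): tree is (+ (- 6 9) 7)
Prefix: + - 6 9 7


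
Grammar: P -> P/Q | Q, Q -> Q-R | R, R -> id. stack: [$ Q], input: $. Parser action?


lookahead ∉ {-} so Q won't extend; reduce P -> Q
Action: reduce (P -> Q)


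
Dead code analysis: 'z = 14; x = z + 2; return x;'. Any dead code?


z is read by x's definition; x is returned
No dead code


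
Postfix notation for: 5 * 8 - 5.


Left to right (same or higher precedence on left)
Postfix: 5 8 * 5 -


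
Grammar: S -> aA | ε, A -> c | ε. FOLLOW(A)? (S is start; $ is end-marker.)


$ ∈ FOLLOW(S). For each A -> αBβ: add FIRST(β)\{ε} to FOLLOW(B); if β nullable, add FOLLOW(A).
FOLLOW(A) = {$}


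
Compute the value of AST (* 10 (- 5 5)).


Evaluate inner: (- 5 5) = 0
Evaluate root: (* 10 0) = 0
Result: 0


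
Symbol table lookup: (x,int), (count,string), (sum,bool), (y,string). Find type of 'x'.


Lookup 'x' → type int


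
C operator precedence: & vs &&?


'&' is bitwise AND (level 5); '&&' is logical AND (level 2)
Higher level binds tighter
'&' has higher precedence than '&&'


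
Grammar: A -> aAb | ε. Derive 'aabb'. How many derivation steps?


Derivation: A => aAb => aaAbb => aabb
Steps: 3


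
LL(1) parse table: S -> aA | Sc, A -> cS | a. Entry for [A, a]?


For [A, a]: 'a' ∈ FIRST(a)
Entry: A -> a


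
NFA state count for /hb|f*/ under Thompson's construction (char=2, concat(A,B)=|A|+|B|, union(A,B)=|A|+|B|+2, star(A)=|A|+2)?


Syntax tree has 3 char leaf(s), 1 union(s), 1 star(s)
chars contribute 3×2 = 6; each union adds +2; each star adds +2
Total: 6 + 2 + 2 = 10 states


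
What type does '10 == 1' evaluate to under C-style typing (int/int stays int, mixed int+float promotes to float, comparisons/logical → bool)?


Operand types: int == int
Rule: comparison yields bool
Result type: bool


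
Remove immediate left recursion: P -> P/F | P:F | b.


Left-recursive alternatives: P/F, P:F; non-recursive: b
Introduce P': P -> bP', P' -> /FP' | :FP' | ε


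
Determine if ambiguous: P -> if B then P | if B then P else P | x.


dangling else: 'if B then if B then x else x' parses two ways
Ambiguous


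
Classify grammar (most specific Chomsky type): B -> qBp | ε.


Single nonterminal LHS, but q^n p^n is not regular
Classification: Type 2 (Context-Free)


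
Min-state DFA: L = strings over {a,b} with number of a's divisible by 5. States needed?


Track (count of a) mod 5: states 0..4, accept at 0
Minimal DFA: 5 states


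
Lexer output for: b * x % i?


Scan left to right, longest-match per lexeme
Tokens: ID(b), OP(*), ID(x), OP(%), ID(i)


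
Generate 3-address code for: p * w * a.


Break into single-operator statements:
t1 = p * w
t2 = t1 * a


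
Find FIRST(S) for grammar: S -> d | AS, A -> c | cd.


Per alternative of S: FIRST(d) = {d}; FIRST(AS) = {c}
FIRST(S) = {c, d}


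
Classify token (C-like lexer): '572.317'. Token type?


Pattern: digits with a decimal point
Type: FLOAT_LITERAL


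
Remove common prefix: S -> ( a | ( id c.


Common prefix: '('
Factored: S -> ( S', S' -> a | id c


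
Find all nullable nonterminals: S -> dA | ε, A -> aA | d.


A nonterminal is nullable iff some alternative derives ε (directly, or every symbol in it is nullable)
Nullable: {S}


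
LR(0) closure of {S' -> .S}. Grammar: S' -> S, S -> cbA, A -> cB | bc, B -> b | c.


Start: S' -> .S
For each item with dot before a nonterminal B, add B -> .γ for every B-production
Closure: [S' -> .S, S -> .cbA]


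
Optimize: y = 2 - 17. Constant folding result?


2 - 17 = -15 at compile time
Optimized: y = -15


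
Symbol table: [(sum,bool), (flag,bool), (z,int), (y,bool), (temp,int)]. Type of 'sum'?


Lookup 'sum' → type bool


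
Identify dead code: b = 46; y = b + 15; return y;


b is read by y's definition; y is returned
No dead code


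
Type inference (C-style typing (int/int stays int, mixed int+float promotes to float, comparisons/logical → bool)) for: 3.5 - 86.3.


Operand types: float - float
Rule: mixed int/float promotes to float; int/int stays int
Result type: float


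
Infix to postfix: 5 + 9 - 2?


Left to right (same or higher precedence on left)
Postfix: 5 9 + 2 -


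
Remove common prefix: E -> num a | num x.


Common prefix: 'num'
Factored: E -> num E', E' -> a | x


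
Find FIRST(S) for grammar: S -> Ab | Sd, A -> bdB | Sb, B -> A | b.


Per alternative of S: FIRST(Ab) = {b}; FIRST(Sd) = {b}
FIRST(S) = {b}


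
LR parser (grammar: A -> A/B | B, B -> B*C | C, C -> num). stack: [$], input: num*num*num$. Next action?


no handle on stack; shift 'num'
Action: shift


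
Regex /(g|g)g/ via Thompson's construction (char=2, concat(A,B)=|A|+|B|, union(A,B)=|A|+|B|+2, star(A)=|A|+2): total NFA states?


Syntax tree has 3 char leaf(s), 1 union(s), 0 star(s)
chars contribute 3×2 = 6; each union adds +2; each star adds +2
Total: 6 + 2 + 0 = 8 states


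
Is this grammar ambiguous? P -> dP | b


right-linear, alternatives start with distinct terminals 'd' vs 'b': unique leftmost derivation
Unambiguous


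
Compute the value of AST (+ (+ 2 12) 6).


Evaluate inner: (+ 2 12) = 14
Evaluate root: (+ 14 6) = 20
Result: 20


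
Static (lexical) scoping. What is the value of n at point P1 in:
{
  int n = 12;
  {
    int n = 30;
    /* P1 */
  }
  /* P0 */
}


n declared in the same block as P1
n = 30


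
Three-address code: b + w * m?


Break into single-operator statements:
t1 = w * m
t2 = b + t1


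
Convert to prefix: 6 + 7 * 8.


'*' binds tighter: tree is (+ 6 (* 7 8))
Prefix: + 6 * 7 8


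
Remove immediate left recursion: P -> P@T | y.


Left-recursive alternatives: P@T; non-recursive: y
Introduce P': P -> yP', P' -> @TP' | ε


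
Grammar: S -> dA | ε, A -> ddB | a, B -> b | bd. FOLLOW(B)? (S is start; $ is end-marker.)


$ ∈ FOLLOW(S). For each A -> αBβ: add FIRST(β)\{ε} to FOLLOW(B); if β nullable, add FOLLOW(A).
FOLLOW(B) = {$}


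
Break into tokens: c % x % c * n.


Scan left to right, longest-match per lexeme
Tokens: ID(c), OP(%), ID(x), OP(%), ID(c), OP(*), ID(n)


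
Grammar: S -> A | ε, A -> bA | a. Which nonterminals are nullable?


A nonterminal is nullable iff some alternative derives ε (directly, or every symbol in it is nullable)
Nullable: {S}


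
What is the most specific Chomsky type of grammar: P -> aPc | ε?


Single nonterminal LHS, but a^n c^n is not regular
Classification: Type 2 (Context-Free)


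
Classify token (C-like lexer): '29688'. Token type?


Pattern: digits only
Type: INTEGER_LITERAL


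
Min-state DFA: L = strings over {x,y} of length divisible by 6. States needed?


Track length mod 6: states 0..5, accept at 0
Minimal DFA: 6 states


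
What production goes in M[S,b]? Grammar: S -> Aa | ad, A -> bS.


For [S, b]: 'b' ∈ FIRST(Aa)
Entry: S -> Aa


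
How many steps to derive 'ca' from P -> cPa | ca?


Derivation: P => ca
Steps: 1


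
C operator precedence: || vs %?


'%' is multiplicative (level 10); '||' is logical OR (level 1)
Higher level binds tighter
'%' has higher precedence than '||'


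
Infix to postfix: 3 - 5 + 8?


Left to right (same or higher precedence on left)
Postfix: 3 5 - 8 +


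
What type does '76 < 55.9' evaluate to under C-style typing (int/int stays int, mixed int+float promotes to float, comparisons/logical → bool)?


Operand types: int < float
Rule: comparison yields bool
Result type: bool


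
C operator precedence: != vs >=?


'>=' is relational (level 7); '!=' is equality (level 6)
Higher level binds tighter
'>=' has higher precedence than '!='


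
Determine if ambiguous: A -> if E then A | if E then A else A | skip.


dangling else: 'if E then if E then skip else skip' parses two ways
Ambiguous


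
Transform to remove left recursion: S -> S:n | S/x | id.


Left-recursive alternatives: S:n, S/x; non-recursive: id
Introduce S': S -> idS', S' -> :nS' | /xS' | ε


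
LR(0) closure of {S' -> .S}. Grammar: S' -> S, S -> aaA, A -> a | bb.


Start: S' -> .S
For each item with dot before a nonterminal B, add B -> .γ for every B-production
Closure: [S' -> .S, S -> .aaA]


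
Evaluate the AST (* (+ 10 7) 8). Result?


Evaluate inner: (+ 10 7) = 17
Evaluate root: (* 17 8) = 136
Result: 136


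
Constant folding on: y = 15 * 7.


15 * 7 = 105 at compile time
Optimized: y = 105


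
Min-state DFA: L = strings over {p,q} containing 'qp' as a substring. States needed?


KMP-style automaton: 2 progress states + 1 absorbing accept = 3
Minimal DFA: 3 states


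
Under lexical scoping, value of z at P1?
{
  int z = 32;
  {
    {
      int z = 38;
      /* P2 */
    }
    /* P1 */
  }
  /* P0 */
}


P1's block does not declare z; resolves to the enclosing declaration at depth 0
z = 32


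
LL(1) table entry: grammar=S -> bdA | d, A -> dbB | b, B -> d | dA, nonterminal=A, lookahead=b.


For [A, b]: 'b' ∈ FIRST(b)
Entry: A -> b


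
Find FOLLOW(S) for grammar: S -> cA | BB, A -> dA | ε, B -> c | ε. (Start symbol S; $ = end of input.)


$ ∈ FOLLOW(S). For each A -> αBβ: add FIRST(β)\{ε} to FOLLOW(B); if β nullable, add FOLLOW(A).
FOLLOW(S) = {$}


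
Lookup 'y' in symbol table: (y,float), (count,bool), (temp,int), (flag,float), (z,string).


Lookup 'y' → type float


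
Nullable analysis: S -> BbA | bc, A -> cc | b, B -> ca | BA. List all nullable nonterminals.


A nonterminal is nullable iff some alternative derives ε (directly, or every symbol in it is nullable)
Nullable: {}


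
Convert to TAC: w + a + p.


Break into single-operator statements:
t1 = w + a
t2 = t1 + p


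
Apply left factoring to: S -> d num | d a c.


Common prefix: 'd'
Factored: S -> d S', S' -> num | a c


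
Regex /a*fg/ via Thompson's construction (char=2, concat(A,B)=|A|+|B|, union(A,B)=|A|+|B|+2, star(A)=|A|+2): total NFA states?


Syntax tree has 3 char leaf(s), 0 union(s), 1 star(s)
chars contribute 3×2 = 6; each union adds +2; each star adds +2
Total: 6 + 0 + 2 = 8 states


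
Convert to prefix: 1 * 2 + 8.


left-to-right (same/higher precedence on left): tree is (+ (* 1 2) 8)
Prefix: + * 1 2 8


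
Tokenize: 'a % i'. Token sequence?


Scan left to right, longest-match per lexeme
Tokens: ID(a), OP(%), ID(i)


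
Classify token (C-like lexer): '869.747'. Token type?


Pattern: digits with a decimal point
Type: FLOAT_LITERAL


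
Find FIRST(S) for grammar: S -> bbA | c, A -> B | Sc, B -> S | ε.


Per alternative of S: FIRST(bbA) = {b}; FIRST(c) = {c}
FIRST(S) = {b, c}


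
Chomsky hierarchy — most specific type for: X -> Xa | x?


Left-linear: every RHS is a terminal or one nonterminal followed by a terminal
Classification: Type 3 (Regular)


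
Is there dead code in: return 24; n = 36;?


statement follows a return and is unreachable
Dead: 'n = 36'


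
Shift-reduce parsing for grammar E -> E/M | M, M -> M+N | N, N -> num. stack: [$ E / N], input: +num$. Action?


'N' (not preceded by M+) is the handle for M -> N
Action: reduce (M -> N)


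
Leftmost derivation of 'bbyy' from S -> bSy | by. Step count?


Derivation: S => bSy => bbyy
Steps: 2


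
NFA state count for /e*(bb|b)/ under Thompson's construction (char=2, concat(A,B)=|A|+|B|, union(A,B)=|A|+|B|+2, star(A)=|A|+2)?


Syntax tree has 4 char leaf(s), 1 union(s), 1 star(s)
chars contribute 4×2 = 8; each union adds +2; each star adds +2
Total: 8 + 2 + 2 = 12 states


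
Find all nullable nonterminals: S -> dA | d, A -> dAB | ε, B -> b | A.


A nonterminal is nullable iff some alternative derives ε (directly, or every symbol in it is nullable)
Nullable: {A, B}


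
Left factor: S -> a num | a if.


Common prefix: 'a'
Factored: S -> a S', S' -> num | if


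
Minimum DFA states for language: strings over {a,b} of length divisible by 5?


Track length mod 5: states 0..4, accept at 0
Minimal DFA: 5 states


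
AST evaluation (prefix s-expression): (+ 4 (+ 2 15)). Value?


Evaluate inner: (+ 2 15) = 17
Evaluate root: (+ 4 17) = 21
Result: 21


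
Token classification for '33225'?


Pattern: digits only
Type: INTEGER_LITERAL


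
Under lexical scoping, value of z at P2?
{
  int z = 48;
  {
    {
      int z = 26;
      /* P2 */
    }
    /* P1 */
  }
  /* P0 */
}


z declared in the same block as P2
z = 26


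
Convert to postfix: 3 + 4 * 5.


* has higher precedence, evaluate 4*5 first
Postfix: 3 4 5 * +


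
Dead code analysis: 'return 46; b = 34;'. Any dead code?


statement follows a return and is unreachable
Dead: 'b = 34'


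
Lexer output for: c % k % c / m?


Scan left to right, longest-match per lexeme
Tokens: ID(c), OP(%), ID(k), OP(%), ID(c), OP(/), ID(m)


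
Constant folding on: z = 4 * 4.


4 * 4 = 16 at compile time
Optimized: z = 16


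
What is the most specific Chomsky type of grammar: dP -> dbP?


LHS has context (more than one symbol) and |LHS| ≤ |RHS|
Classification: Type 1 (Context-Sensitive)


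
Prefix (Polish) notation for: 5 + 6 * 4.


'*' binds tighter: tree is (+ 5 (* 6 4))
Prefix: + 5 * 6 4


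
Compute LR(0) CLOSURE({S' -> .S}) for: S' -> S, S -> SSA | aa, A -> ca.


Start: S' -> .S
For each item with dot before a nonterminal B, add B -> .γ for every B-production
Closure: [S' -> .S, S -> .SSA, S -> .aa]


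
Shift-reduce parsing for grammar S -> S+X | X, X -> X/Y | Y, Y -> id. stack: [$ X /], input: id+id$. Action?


no handle; shift 'id'
Action: shift


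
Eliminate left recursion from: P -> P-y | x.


Left-recursive alternatives: P-y; non-recursive: x
Introduce P': P -> xP', P' -> -yP' | ε


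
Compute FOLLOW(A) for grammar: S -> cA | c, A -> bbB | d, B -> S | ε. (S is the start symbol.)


$ ∈ FOLLOW(S). For each A -> αBβ: add FIRST(β)\{ε} to FOLLOW(B); if β nullable, add FOLLOW(A).
FOLLOW(A) = {$}


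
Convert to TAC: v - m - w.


Break into single-operator statements:
t1 = v - m
t2 = t1 - w


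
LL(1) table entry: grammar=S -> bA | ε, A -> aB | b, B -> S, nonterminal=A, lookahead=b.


For [A, b]: 'b' ∈ FIRST(b)
Entry: A -> b


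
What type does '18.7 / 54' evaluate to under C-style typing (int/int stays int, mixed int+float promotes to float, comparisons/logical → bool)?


Operand types: float / int
Rule: mixed int/float promotes to float; int/int stays int
Result type: float


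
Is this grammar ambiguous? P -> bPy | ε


balanced b^n…y^n: each string has a unique parse
Unambiguous


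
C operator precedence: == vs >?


'>' is relational (level 7); '==' is equality (level 6)
Higher level binds tighter
'>' has higher precedence than '=='


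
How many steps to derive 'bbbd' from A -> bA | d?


Derivation: A => bA => bbA => bbbA => bbbd
Steps: 4


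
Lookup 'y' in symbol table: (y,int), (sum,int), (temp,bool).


Lookup 'y' → type int


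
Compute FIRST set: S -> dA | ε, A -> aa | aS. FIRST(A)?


Per alternative of A: FIRST(aa) = {a}; FIRST(aS) = {a}
FIRST(A) = {a}


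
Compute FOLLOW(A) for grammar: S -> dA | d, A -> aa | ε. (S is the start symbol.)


$ ∈ FOLLOW(S). For each A -> αBβ: add FIRST(β)\{ε} to FOLLOW(B); if β nullable, add FOLLOW(A).
FOLLOW(A) = {$}


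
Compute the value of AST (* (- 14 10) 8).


Evaluate inner: (- 14 10) = 4
Evaluate root: (* 4 8) = 32
Result: 32


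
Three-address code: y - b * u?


Break into single-operator statements:
t1 = b * u
t2 = y - t1


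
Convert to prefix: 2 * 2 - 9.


left-to-right (same/higher precedence on left): tree is (- (* 2 2) 9)
Prefix: - * 2 2 9


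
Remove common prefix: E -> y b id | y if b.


Common prefix: 'y'
Factored: E -> y E', E' -> b id | if b


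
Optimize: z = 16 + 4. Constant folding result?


16 + 4 = 20 at compile time
Optimized: z = 20


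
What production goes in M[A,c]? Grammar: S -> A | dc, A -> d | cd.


For [A, c]: 'c' ∈ FIRST(cd)
Entry: A -> cd


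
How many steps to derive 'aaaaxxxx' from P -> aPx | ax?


Derivation: P => aPx => aaPxx => aaaPxxx => aaaaxxxx
Steps: 4


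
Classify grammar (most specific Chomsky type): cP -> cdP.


LHS has context (more than one symbol) and |LHS| ≤ |RHS|
Classification: Type 1 (Context-Sensitive)


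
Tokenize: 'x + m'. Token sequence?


Scan left to right, longest-match per lexeme
Tokens: ID(x), OP(+), ID(m)


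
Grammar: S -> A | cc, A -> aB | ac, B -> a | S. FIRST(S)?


Per alternative of S: FIRST(A) = {a}; FIRST(cc) = {c}
FIRST(S) = {a, c}


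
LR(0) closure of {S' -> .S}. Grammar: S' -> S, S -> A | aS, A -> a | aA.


Start: S' -> .S
For each item with dot before a nonterminal B, add B -> .γ for every B-production
Closure: [S' -> .S, S -> .A, S -> .aS, A -> .a, A -> .aA]


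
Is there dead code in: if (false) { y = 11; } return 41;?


condition is constant false, so the whole block is unreachable
Dead: 'if (false) { y = 11; }'


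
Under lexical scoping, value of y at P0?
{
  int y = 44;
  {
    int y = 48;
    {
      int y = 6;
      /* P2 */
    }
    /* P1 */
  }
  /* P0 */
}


y declared in the same block as P0
y = 44


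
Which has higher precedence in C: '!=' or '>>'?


'>>' is shift (level 8); '!=' is equality (level 6)
Higher level binds tighter
'>>' has higher precedence than '!='


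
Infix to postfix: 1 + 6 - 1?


Left to right (same or higher precedence on left)
Postfix: 1 6 + 1 -


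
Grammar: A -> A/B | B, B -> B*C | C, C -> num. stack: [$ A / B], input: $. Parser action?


handle 'A/B' on top; lookahead ∈ FOLLOW(A) = {/, $}
Action: reduce (A -> A/B)


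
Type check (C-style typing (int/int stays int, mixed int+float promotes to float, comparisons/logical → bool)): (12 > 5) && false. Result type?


Operand types: bool && bool
Rule: logical operators take bool operands and yield bool
Result type: bool


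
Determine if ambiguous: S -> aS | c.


right-linear, alternatives start with distinct terminals 'a' vs 'c': unique leftmost derivation
Unambiguous


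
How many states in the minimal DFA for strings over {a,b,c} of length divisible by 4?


Track length mod 4: states 0..3, accept at 0
Minimal DFA: 4 states


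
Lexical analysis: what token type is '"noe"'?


Pattern: double-quoted sequence
Type: STRING_LITERAL


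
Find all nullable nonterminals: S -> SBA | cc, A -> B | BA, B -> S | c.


A nonterminal is nullable iff some alternative derives ε (directly, or every symbol in it is nullable)
Nullable: {}


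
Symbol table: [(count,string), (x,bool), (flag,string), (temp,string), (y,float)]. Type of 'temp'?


Lookup 'temp' → type string


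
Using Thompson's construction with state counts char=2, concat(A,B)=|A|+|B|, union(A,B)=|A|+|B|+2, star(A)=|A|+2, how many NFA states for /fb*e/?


Syntax tree has 3 char leaf(s), 0 union(s), 1 star(s)
chars contribute 3×2 = 6; each union adds +2; each star adds +2
Total: 6 + 0 + 2 = 8 states


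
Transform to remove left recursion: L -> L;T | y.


Left-recursive alternatives: L;T; non-recursive: y
Introduce L': L -> yL', L' -> ;TL' | ε


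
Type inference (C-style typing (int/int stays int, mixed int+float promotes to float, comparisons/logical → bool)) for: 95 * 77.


Operand types: int * int
Rule: mixed int/float promotes to float; int/int stays int
Result type: int


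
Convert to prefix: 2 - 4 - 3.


left-to-right (same/higher precedence on left): tree is (- (- 2 4) 3)
Prefix: - - 2 4 3


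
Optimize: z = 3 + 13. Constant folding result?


3 + 13 = 16 at compile time
Optimized: z = 16


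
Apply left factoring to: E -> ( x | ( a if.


Common prefix: '('
Factored: E -> ( E', E' -> x | a if


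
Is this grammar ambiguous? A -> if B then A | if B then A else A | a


dangling else: 'if B then if B then a else a' parses two ways
Ambiguous


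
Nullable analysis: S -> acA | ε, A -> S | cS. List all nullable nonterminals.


A nonterminal is nullable iff some alternative derives ε (directly, or every symbol in it is nullable)
Nullable: {A, S}


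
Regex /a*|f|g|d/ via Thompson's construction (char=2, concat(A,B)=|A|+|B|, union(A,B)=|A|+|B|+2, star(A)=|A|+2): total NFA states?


Syntax tree has 4 char leaf(s), 3 union(s), 1 star(s)
chars contribute 4×2 = 8; each union adds +2; each star adds +2
Total: 8 + 6 + 2 = 16 states


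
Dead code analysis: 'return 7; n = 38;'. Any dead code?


statement follows a return and is unreachable
Dead: 'n = 38'


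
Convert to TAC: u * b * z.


Break into single-operator statements:
t1 = u * b
t2 = t1 * z


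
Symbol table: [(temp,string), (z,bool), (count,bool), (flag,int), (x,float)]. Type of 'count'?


Lookup 'count' → type bool


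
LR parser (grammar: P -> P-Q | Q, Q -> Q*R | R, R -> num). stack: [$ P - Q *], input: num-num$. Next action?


no handle; shift 'num'
Action: shift


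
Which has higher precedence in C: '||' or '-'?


'-' is additive (level 9); '||' is logical OR (level 1)
Higher level binds tighter
'-' has higher precedence than '||'


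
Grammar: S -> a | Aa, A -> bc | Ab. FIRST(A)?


Per alternative of A: FIRST(bc) = {b}; FIRST(Ab) = {b}
FIRST(A) = {b}


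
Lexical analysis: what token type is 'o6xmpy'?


Pattern: letter/underscore followed by alphanumerics, not a keyword
Type: IDENTIFIER


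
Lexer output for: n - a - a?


Scan left to right, longest-match per lexeme
Tokens: ID(n), OP(-), ID(a), OP(-), ID(a)


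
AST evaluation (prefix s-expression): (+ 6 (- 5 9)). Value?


Evaluate inner: (- 5 9) = -4
Evaluate root: (+ 6 -4) = 2
Result: 2


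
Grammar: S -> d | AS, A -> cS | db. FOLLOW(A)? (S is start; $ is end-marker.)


$ ∈ FOLLOW(S). For each A -> αBβ: add FIRST(β)\{ε} to FOLLOW(B); if β nullable, add FOLLOW(A).
FOLLOW(A) = {c, d}


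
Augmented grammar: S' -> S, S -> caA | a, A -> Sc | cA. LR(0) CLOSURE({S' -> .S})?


Start: S' -> .S
For each item with dot before a nonterminal B, add B -> .γ for every B-production
Closure: [S' -> .S, S -> .caA, S -> .a]


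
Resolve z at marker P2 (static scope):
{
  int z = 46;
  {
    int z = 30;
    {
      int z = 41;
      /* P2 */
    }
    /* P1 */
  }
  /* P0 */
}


z declared in the same block as P2
z = 41


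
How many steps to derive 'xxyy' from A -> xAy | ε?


Derivation: A => xAy => xxAyy => xxyy
Steps: 3


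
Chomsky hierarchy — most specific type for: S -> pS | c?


Right-linear: every RHS is a terminal or a terminal followed by one nonterminal
Classification: Type 3 (Regular)


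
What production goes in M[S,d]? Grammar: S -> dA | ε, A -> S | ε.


For [S, d]: 'd' ∈ FIRST(dA)
Entry: S -> dA


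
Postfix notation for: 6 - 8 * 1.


* has higher precedence, evaluate 8*1 first
Postfix: 6 8 1 * -


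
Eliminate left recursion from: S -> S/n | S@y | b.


Left-recursive alternatives: S/n, S@y; non-recursive: b
Introduce S': S -> bS', S' -> /nS' | @yS' | ε


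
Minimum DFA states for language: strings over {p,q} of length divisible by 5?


Track length mod 5: states 0..4, accept at 0
Minimal DFA: 5 states


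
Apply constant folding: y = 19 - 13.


19 - 13 = 6 at compile time
Optimized: y = 6


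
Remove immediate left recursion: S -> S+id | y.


Left-recursive alternatives: S+id; non-recursive: y
Introduce S': S -> yS', S' -> +idS' | ε


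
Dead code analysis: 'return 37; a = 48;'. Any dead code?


statement follows a return and is unreachable
Dead: 'a = 48'


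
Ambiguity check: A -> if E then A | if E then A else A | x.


dangling else: 'if E then if E then x else x' parses two ways
Ambiguous


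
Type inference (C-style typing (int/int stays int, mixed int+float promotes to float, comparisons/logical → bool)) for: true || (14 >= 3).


Operand types: bool || bool
Rule: logical operators take bool operands and yield bool
Result type: bool


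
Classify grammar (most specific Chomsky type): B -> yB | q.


Right-linear: every RHS is a terminal or a terminal followed by one nonterminal
Classification: Type 3 (Regular)


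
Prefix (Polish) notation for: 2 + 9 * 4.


'*' binds tighter: tree is (+ 2 (* 9 4))
Prefix: + 2 * 9 4


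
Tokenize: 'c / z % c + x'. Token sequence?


Scan left to right, longest-match per lexeme
Tokens: ID(c), OP(/), ID(z), OP(%), ID(c), OP(+), ID(x)


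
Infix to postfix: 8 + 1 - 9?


Left to right (same or higher precedence on left)
Postfix: 8 1 + 9 -


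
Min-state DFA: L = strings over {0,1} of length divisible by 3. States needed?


Track length mod 3: states 0..2, accept at 0
Minimal DFA: 3 states


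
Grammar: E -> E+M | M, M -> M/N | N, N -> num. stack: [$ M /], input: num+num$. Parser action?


no handle; shift 'num'
Action: shift


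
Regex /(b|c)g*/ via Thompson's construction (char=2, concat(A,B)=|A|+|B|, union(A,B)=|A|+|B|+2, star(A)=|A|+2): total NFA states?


Syntax tree has 3 char leaf(s), 1 union(s), 1 star(s)
chars contribute 3×2 = 6; each union adds +2; each star adds +2
Total: 6 + 2 + 2 = 10 states


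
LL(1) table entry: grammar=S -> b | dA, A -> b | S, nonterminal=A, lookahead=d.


For [A, d]: 'd' ∈ FIRST(S)
Entry: A -> S


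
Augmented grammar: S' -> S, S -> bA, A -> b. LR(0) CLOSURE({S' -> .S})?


Start: S' -> .S
For each item with dot before a nonterminal B, add B -> .γ for every B-production
Closure: [S' -> .S, S -> .bA]


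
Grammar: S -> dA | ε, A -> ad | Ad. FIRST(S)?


Per alternative of S: FIRST(dA) = {d}; FIRST(ε) = {ε}
FIRST(S) = {d, ε}


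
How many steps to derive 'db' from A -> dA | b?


Derivation: A => dA => db
Steps: 2


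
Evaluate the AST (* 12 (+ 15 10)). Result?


Evaluate inner: (+ 15 10) = 25
Evaluate root: (* 12 25) = 300
Result: 300


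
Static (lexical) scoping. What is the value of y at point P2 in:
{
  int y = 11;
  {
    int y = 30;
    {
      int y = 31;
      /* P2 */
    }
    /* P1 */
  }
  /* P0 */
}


y declared in the same block as P2
y = 31


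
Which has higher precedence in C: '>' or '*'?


'*' is multiplicative (level 10); '>' is relational (level 7)
Higher level binds tighter
'*' has higher precedence than '>'


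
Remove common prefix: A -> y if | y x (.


Common prefix: 'y'
Factored: A -> y A', A' -> if | x (


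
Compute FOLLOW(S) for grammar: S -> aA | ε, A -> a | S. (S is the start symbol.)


$ ∈ FOLLOW(S). For each A -> αBβ: add FIRST(β)\{ε} to FOLLOW(B); if β nullable, add FOLLOW(A).
FOLLOW(S) = {$}


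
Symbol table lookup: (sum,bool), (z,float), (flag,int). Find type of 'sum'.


Lookup 'sum' → type bool


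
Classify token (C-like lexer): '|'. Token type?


Pattern: operator symbol
Type: OPERATOR


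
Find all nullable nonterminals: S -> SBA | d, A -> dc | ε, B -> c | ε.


A nonterminal is nullable iff some alternative derives ε (directly, or every symbol in it is nullable)
Nullable: {A, B}


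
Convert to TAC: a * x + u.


Break into single-operator statements:
t1 = a * x
t2 = t1 + u


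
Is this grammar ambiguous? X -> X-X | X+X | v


'v-v+v' has two parse trees (no precedence encoded between - and +)
Ambiguous


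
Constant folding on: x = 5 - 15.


5 - 15 = -10 at compile time
Optimized: x = -10


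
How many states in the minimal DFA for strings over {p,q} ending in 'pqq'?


Track the longest suffix of input matching a prefix of 'pqq': 4 classes (prefixes of length 0..3)
Minimal DFA: 4 states


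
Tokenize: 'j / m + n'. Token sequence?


Scan left to right, longest-match per lexeme
Tokens: ID(j), OP(/), ID(m), OP(+), ID(n)


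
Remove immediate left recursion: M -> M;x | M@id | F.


Left-recursive alternatives: M;x, M@id; non-recursive: F
Introduce M': M -> FM', M' -> ;xM' | @idM' | ε


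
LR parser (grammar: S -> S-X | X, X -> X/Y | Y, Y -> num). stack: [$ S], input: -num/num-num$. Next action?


shift '-' to continue S -> S-X
Action: shift


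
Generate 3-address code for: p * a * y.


Break into single-operator statements:
t1 = p * a
t2 = t1 * y


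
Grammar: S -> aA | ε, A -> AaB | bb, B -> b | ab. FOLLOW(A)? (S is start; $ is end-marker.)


$ ∈ FOLLOW(S). For each A -> αBβ: add FIRST(β)\{ε} to FOLLOW(B); if β nullable, add FOLLOW(A).
FOLLOW(A) = {$, a}


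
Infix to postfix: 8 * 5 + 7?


Left to right (same or higher precedence on left)
Postfix: 8 5 * 7 +


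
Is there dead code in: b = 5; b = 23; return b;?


first assignment to b is overwritten before any read
Dead: 'b = 5'


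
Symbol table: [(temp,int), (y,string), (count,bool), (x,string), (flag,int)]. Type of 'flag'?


Lookup 'flag' → type int


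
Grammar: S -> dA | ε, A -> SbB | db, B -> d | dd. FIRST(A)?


Per alternative of A: FIRST(SbB) = {b, d}; FIRST(db) = {d}
FIRST(A) = {b, d}


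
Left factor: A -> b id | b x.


Common prefix: 'b'
Factored: A -> b A', A' -> id | x


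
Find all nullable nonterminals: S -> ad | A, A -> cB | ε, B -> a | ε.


A nonterminal is nullable iff some alternative derives ε (directly, or every symbol in it is nullable)
Nullable: {A, B, S}


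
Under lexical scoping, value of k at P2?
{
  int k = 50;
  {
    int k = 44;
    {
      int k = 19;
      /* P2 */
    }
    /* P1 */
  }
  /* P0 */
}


k declared in the same block as P2
k = 19


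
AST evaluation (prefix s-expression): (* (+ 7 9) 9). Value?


Evaluate inner: (+ 7 9) = 16
Evaluate root: (* 16 9) = 144
Result: 144


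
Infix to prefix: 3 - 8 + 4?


left-to-right (same/higher precedence on left): tree is (+ (- 3 8) 4)
Prefix: + - 3 8 4
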